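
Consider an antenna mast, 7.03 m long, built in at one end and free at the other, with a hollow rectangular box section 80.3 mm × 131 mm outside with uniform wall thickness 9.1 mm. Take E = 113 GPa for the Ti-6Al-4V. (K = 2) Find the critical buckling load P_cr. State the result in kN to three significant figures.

Inner dimensions: h_i = 131 − 2×9.1 = 112.8 mm, b_i = 80.3 − 2×9.1 = 62.10 mm
Weak-axis I_min = (h_o·b_o³ − h_i·b_i³)/12 with b_o = 80.3, b_i = 62.10 mm (shorter outer/inner sides).
I_min = (131×80.3³ − 112.8×62.10³)/12 = 3.401×10^6 mm⁴
I = 3.401×10^6 mm⁴ = 3.401×10^-6 m⁴
Effective length L_e = K·L = 2 × 7.03 = 14.06 m
P_cr = π²EI / L_e² = π² × 113×10⁹ × 3.401×10^-6 / 14.06² = 1.919×10^4 N

P_cr ≈ 19.2 kN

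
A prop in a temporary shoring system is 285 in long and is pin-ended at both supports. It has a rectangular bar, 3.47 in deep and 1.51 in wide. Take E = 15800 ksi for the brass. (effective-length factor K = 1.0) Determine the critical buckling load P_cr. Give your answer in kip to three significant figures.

Buckling occurs about the weak axis: I_min = h·b³/12 with b = 1.51 in (the shorter side).
I_min = 3.47×1.51³/12 = 0.9956 in⁴
Effective length L_e = K·L = 1 × 285 = 285.0 in
P_cr = π²EI / L_e² = π² × 15800×10³ × 0.9956 / 285.0² = 1.911×10^3 lb

P_cr ≈ 1.91 kip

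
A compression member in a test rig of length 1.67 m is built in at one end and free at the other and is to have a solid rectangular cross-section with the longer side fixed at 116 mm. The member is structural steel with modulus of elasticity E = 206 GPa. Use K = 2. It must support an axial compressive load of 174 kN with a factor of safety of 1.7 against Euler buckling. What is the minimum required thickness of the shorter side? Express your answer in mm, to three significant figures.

b ≈ 55.2 mm

Required P_cr = n·P = 1.7 × 174 = 295.8 kN
L_e = K·L = 2 × 1.67 = 3.340 m
Required I = P_cr·L_e²/(π²E) = 2.958×10^5 × 3.340² / (π² × 2.06×10^11) = 1.623×10^-6 m⁴
I_req = 1.623×10^6 mm⁴
Rectangle, weak axis: I_min = h·b³/12 with h = 116 mm fixed  ⇒  b = (12I/h)^(1/3) = 55.2 mm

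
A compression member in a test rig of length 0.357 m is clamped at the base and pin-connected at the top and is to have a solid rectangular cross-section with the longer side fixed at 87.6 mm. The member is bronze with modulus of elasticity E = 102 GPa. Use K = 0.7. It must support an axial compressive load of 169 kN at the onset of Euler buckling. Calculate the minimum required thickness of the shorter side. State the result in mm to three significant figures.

L_e = K·L = 0.7 × 0.357 = 0.2499 m
Required I = P_cr·L_e²/(π²E) = 1.690×10^5 × 0.2499² / (π² × 1.02×10^11) = 1.048×10^-8 m⁴
I_req = 1.048×10^4 mm⁴
Rectangle, weak axis: I_min = h·b³/12 with h = 87.6 mm fixed  ⇒  b = (12I/h)^(1/3) = 11.3 mm

b ≈ 11.3 mm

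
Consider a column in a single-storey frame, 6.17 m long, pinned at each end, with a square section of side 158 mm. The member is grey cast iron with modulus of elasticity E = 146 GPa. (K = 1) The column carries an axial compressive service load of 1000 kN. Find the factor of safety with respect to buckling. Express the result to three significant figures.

n ≈ 1.97

I = a⁴/12 = 158⁴/12 = 5.193×10^7 mm⁴
I = 5.193×10^7 mm⁴ = 5.193×10^-5 m⁴
Effective length L_e = K·L = 1 × 6.17 = 6.170 m
P_cr = π²EI / L_e² = π² × 146×10⁹ × 5.193×10^-5 / 6.170² = 1.966×10^6 N
Factor of safety n = P_cr / P = 1965.8 / 1000 = 1.97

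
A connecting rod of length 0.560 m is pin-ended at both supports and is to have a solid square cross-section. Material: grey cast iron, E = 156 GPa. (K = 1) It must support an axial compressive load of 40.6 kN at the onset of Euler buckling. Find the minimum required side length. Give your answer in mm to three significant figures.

L_e = K·L = 1 × 0.560 = 0.5600 m
Required I = P_cr·L_e²/(π²E) = 4.060×10^4 × 0.5600² / (π² × 1.56×10^11) = 8.269×10^-9 m⁴
I_req = 8.269×10^3 mm⁴
Solid square: I = a⁴/12  ⇒  a = (12I)^(1/4) = (12×8.269×10^3)^(1/4) = 17.7 mm

a ≈ 17.7 mm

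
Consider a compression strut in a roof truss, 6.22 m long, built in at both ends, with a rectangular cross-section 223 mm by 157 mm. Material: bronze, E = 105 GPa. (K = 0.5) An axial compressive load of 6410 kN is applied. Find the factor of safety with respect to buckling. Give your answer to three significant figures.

Buckling occurs about the weak axis: I_min = h·b³/12 with b = 157 mm (the shorter side).
I_min = 223×157³/12 = 7.192×10^7 mm⁴
I = 7.192×10^7 mm⁴ = 7.192×10^-5 m⁴
Effective length L_e = K·L = 0.5 × 6.22 = 3.110 m
P_cr = π²EI / L_e² = π² × 105×10⁹ × 7.192×10^-5 / 3.110² = 7.705×10^6 N
Factor of safety n = P_cr / P = 7705.3 / 6410 = 1.20

n ≈ 1.20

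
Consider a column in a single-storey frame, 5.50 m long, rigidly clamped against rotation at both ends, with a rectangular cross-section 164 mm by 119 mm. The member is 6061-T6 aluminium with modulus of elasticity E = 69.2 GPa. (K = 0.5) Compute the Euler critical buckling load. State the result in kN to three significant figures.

Buckling occurs about the weak axis: I_min = h·b³/12 with b = 119 mm (the shorter side).
I_min = 164×119³/12 = 2.303×10^7 mm⁴
I = 2.303×10^7 mm⁴ = 2.303×10^-5 m⁴
Effective length L_e = K·L = 0.5 × 5.50 = 2.750 m
P_cr = π²EI / L_e² = π² × 69.2×10⁹ × 2.303×10^-5 / 2.750² = 2.080×10^6 N

P_cr ≈ 2080 kN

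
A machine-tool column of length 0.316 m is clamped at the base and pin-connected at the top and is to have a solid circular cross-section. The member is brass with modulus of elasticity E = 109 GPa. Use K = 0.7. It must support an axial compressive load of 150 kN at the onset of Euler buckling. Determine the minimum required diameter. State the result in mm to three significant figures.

d ≈ 19.3 mm

L_e = K·L = 0.7 × 0.316 = 0.2212 m
Required I = P_cr·L_e²/(π²E) = 1.500×10^5 × 0.2212² / (π² × 1.09×10^11) = 6.822×10^-9 m⁴
I_req = 6.822×10^3 mm⁴
Solid circle: I = πd⁴/64  ⇒  d = (64I/π)^(1/4) = (64×6.822×10^3/π)^(1/4) = 19.3 mm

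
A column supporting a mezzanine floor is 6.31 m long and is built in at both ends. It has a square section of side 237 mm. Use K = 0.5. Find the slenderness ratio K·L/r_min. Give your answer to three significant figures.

For a square r = a/√12 = 237/√12 = 68.42 mm
L_e = K·L = 0.5 × 6.31 m = 3.155 m = 3155.0 mm
λ = L_e / r_min = 3155.0 / 68.42 = 46.1

λ ≈ 46.1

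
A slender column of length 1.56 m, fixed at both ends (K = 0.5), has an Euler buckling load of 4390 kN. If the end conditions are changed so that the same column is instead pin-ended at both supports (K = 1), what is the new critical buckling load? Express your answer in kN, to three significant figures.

P_cr ∝ 1/K², so P_cr,new = P_cr,old × (K_old/K_new)² = 4390 × (0.5/1)²
= 4390 × 0.2500 = 1100 kN

P_cr ≈ 1100 kN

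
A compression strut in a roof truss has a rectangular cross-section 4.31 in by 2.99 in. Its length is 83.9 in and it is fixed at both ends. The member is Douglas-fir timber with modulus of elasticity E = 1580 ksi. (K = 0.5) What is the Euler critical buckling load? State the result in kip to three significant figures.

Buckling occurs about the weak axis: I_min = h·b³/12 with b = 2.99 in (the shorter side).
I_min = 4.31×2.99³/12 = 9.601 in⁴
Effective length L_e = K·L = 0.5 × 83.9 = 41.95 in
P_cr = π²EI / L_e² = π² × 1580×10³ × 9.601 / 41.95² = 8.508×10^4 lb

P_cr ≈ 85.1 kip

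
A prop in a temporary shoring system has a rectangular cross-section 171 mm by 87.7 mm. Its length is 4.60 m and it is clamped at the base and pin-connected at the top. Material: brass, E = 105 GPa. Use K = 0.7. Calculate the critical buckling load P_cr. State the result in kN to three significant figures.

P_cr ≈ 961 kN

Buckling occurs about the weak axis: I_min = h·b³/12 with b = 87.7 mm (the shorter side).
I_min = 171×87.7³/12 = 9.612×10^6 mm⁴
I = 9.612×10^6 mm⁴ = 9.612×10^-6 m⁴
Effective length L_e = K·L = 0.7 × 4.60 = 3.220 m
P_cr = π²EI / L_e² = π² × 105×10⁹ × 9.612×10^-6 / 3.220² = 9.607×10^5 N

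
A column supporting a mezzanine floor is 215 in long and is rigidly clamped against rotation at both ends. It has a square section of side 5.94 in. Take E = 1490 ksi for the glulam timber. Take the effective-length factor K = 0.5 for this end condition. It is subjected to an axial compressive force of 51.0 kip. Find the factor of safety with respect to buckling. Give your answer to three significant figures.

n ≈ 2.59

I = a⁴/12 = 5.94⁴/12 = 103.7 in⁴
Effective length L_e = K·L = 0.5 × 215 = 107.5 in
P_cr = π²EI / L_e² = π² × 1490×10³ × 103.7 / 107.5² = 1.320×10^5 lb
Factor of safety n = P_cr / P = 132.02 / 51.0 = 2.59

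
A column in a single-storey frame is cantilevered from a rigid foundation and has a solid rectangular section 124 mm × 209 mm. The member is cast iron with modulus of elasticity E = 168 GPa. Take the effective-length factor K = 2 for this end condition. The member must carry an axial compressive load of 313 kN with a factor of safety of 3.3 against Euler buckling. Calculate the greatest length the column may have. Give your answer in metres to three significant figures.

L_max ≈ 3.65 m

Buckling occurs about the weak axis: I_min = h·b³/12 with b = 124 mm (the shorter side).
I_min = 209×124³/12 = 3.321×10^7 mm⁴
I = 3.321×10^-5 m⁴
Required critical load P_cr = n·P = 3.3 × 313 = 1033 kN = 1.033×10^6 N
From P_cr = π²EI/(K·L)²:  L = (1/K)·√(π²EI/P_cr) = (1/2)·√(π²×1.68×10^11×3.321×10^-5/1.033×10^6)
L = 3.65 m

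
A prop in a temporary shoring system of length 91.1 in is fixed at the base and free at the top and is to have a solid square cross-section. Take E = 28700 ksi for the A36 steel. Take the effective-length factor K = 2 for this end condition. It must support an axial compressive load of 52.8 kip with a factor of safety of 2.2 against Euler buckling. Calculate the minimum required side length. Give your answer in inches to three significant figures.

a ≈ 3.58 in

Required P_cr = n·P = 2.2 × 52.8 = 116.2 kip
L_e = K·L = 2 × 91.1 = 182.2 in
Required I = P_cr·L_e²/(π²E) = 1.162×10^5 × 182.2² / (π² × 2.87×10^7) = 13.61 in⁴
Solid square: I = a⁴/12  ⇒  a = (12I)^(1/4) = (12×13.61)^(1/4) = 3.58 in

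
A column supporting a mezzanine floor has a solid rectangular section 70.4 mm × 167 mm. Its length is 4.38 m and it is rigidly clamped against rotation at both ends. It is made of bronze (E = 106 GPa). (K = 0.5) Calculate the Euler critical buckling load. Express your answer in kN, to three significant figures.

P_cr ≈ 1060 kN

Buckling occurs about the weak axis: I_min = h·b³/12 with b = 70.4 mm (the shorter side).
I_min = 167×70.4³/12 = 4.856×10^6 mm⁴
I = 4.856×10^6 mm⁴ = 4.856×10^-6 m⁴
Effective length L_e = K·L = 0.5 × 4.38 = 2.190 m
P_cr = π²EI / L_e² = π² × 106×10⁹ × 4.856×10^-6 / 2.190² = 1.059×10^6 N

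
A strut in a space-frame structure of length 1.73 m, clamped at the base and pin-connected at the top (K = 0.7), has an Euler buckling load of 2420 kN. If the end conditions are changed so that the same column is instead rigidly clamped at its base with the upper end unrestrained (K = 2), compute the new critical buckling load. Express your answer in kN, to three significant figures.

P_cr ∝ 1/K², so P_cr,new = P_cr,old × (K_old/K_new)² = 2420 × (0.7/2)²
= 2420 × 0.1225 = 296 kN

P_cr ≈ 296 kN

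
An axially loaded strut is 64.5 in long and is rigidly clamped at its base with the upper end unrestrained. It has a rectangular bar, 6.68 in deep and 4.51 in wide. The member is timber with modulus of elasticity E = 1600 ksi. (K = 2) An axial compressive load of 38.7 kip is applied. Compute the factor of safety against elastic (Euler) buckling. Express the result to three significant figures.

n ≈ 1.25

Buckling occurs about the weak axis: I_min = h·b³/12 with b = 4.51 in (the shorter side).
I_min = 6.68×4.51³/12 = 51.07 in⁴
Effective length L_e = K·L = 2 × 64.5 = 129.0 in
P_cr = π²EI / L_e² = π² × 1600×10³ × 51.07 / 129.0² = 4.846×10^4 lb
Factor of safety n = P_cr / P = 48.458 / 38.7 = 1.25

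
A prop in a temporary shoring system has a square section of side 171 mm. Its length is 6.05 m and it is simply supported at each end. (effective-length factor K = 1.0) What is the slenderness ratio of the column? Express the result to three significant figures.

λ ≈ 123

For a square r = a/√12 = 171/√12 = 49.36 mm
L_e = K·L = 1 × 6.05 m = 6.050 m = 6050.0 mm
λ = L_e / r_min = 6050.0 / 49.36 = 123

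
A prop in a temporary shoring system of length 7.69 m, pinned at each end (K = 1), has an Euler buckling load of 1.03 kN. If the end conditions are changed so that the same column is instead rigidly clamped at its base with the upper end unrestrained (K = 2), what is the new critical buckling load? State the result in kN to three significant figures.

P_cr ∝ 1/K², so P_cr,new = P_cr,old × (K_old/K_new)² = 1.03 × (1/2)²
= 1.03 × 0.2500 = 0.258 kN

P_cr ≈ 0.258 kN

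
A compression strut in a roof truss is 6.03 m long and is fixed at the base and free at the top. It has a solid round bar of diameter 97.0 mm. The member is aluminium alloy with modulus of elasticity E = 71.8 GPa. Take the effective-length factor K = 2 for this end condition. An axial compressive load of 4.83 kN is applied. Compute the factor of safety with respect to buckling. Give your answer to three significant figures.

n ≈ 4.38

I = πd⁴/64 = π×97.0⁴/64 = 4.346×10^6 mm⁴
I = 4.346×10^6 mm⁴ = 4.346×10^-6 m⁴
Effective length L_e = K·L = 2 × 6.03 = 12.06 m
P_cr = π²EI / L_e² = π² × 71.8×10⁹ × 4.346×10^-6 / 12.06² = 2.117×10^4 N
Factor of safety n = P_cr / P = 21.173 / 4.83 = 4.38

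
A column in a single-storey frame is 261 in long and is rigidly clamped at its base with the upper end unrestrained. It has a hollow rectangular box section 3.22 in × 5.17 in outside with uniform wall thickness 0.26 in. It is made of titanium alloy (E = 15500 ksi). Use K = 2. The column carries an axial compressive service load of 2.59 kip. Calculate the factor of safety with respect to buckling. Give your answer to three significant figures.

n ≈ 1.46

Inner dimensions: h_i = 5.17 − 2×0.26 = 4.650 in, b_i = 3.22 − 2×0.26 = 2.700 in
Weak-axis I_min = (h_o·b_o³ − h_i·b_i³)/12 with b_o = 3.22, b_i = 2.700 in (shorter outer/inner sides).
I_min = (5.17×3.22³ − 4.650×2.700³)/12 = 6.757 in⁴
Effective length L_e = K·L = 2 × 261 = 522.0 in
P_cr = π²EI / L_e² = π² × 15500×10³ × 6.757 / 522.0² = 3.793×10^3 lb
Factor of safety n = P_cr / P = 3.7934 / 2.59 = 1.46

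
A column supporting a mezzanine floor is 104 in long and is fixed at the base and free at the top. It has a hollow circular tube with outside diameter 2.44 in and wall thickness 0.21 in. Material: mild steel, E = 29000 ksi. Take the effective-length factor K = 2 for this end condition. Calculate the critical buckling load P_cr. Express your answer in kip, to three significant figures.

P_cr ≈ 6.10 kip

Inner diameter d_i = 2.44 − 2×0.21 = 2.020 in
I = π(d_o⁴ − d_i⁴)/64 = π(2.44⁴ − 2.020⁴)/64 = 0.9226 in⁴
Effective length L_e = K·L = 2 × 104 = 208.0 in
P_cr = π²EI / L_e² = π² × 29000×10³ × 0.9226 / 208.0² = 6.104×10^3 lb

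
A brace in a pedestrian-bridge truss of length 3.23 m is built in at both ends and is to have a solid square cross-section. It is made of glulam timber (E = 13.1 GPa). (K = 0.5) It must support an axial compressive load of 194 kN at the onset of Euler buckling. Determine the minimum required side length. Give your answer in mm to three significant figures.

a ≈ 82.8 mm

L_e = K·L = 0.5 × 3.23 = 1.615 m
Required I = P_cr·L_e²/(π²E) = 1.940×10^5 × 1.615² / (π² × 1.31×10^10) = 3.914×10^-6 m⁴
I_req = 3.914×10^6 mm⁴
Solid square: I = a⁴/12  ⇒  a = (12I)^(1/4) = (12×3.914×10^6)^(1/4) = 82.8 mm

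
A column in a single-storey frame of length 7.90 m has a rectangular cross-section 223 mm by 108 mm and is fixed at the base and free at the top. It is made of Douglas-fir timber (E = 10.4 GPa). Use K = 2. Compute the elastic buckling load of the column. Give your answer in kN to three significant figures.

P_cr ≈ 9.63 kN

Buckling occurs about the weak axis: I_min = h·b³/12 with b = 108 mm (the shorter side).
I_min = 223×108³/12 = 2.341×10^7 mm⁴
I = 2.341×10^7 mm⁴ = 2.341×10^-5 m⁴
Effective length L_e = K·L = 2 × 7.90 = 15.80 m
P_cr = π²EI / L_e² = π² × 10.4×10⁹ × 2.341×10^-5 / 15.80² = 9.625×10^3 N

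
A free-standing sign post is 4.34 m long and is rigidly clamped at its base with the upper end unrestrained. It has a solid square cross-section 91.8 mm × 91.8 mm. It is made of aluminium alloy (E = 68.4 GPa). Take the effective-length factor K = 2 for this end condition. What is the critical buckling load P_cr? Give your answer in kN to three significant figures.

I = a⁴/12 = 91.8⁴/12 = 5.918×10^6 mm⁴
I = 5.918×10^6 mm⁴ = 5.918×10^-6 m⁴
Effective length L_e = K·L = 2 × 4.34 = 8.680 m
P_cr = π²EI / L_e² = π² × 68.4×10⁹ × 5.918×10^-6 / 8.680² = 5.303×10^4 N

P_cr ≈ 53.0 kN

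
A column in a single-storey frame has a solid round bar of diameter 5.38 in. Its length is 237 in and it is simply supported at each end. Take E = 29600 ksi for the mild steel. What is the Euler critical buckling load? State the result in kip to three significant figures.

I = πd⁴/64 = π×5.38⁴/64 = 41.12 in⁴
Effective length L_e = K·L = 1 × 237 = 237.0 in
P_cr = π²EI / L_e² = π² × 29600×10³ × 41.12 / 237.0² = 2.139×10^5 lb

P_cr ≈ 214 kip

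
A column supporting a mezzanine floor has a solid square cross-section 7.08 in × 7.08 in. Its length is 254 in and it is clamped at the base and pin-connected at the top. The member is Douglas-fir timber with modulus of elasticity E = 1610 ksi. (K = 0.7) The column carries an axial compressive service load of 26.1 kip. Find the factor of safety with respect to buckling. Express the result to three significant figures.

n ≈ 4.03

I = a⁴/12 = 7.08⁴/12 = 209.4 in⁴
Effective length L_e = K·L = 0.7 × 254 = 177.8 in
P_cr = π²EI / L_e² = π² × 1610×10³ × 209.4 / 177.8² = 1.052×10^5 lb
Factor of safety n = P_cr / P = 105.25 / 26.1 = 4.03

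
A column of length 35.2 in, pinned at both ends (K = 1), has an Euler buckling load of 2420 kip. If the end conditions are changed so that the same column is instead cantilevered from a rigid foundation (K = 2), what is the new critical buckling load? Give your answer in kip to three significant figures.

P_cr ≈ 605 kip

P_cr ∝ 1/K², so P_cr,new = P_cr,old × (K_old/K_new)² = 2420 × (1/2)²
= 2420 × 0.2500 = 605 kip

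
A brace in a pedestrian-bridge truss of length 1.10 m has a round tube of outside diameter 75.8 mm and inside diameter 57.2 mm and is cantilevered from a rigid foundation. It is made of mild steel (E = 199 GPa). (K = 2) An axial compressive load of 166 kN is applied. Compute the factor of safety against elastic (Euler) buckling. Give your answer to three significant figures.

d_o = 75.8 mm, d_i = 57.2 mm
I = π(d_o⁴ − d_i⁴)/64 = π(75.8⁴ − 57.20⁴)/64 = 1.095×10^6 mm⁴
I = 1.095×10^6 mm⁴ = 1.095×10^-6 m⁴
Effective length L_e = K·L = 2 × 1.10 = 2.200 m
P_cr = π²EI / L_e² = π² × 199×10⁹ × 1.095×10^-6 / 2.200² = 4.444×10^5 N
Factor of safety n = P_cr / P = 444.35 / 166 = 2.68

n ≈ 2.68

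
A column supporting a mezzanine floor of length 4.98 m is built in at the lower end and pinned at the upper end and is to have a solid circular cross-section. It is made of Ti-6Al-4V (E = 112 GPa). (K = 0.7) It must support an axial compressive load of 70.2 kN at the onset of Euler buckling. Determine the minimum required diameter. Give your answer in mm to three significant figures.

L_e = K·L = 0.7 × 4.98 = 3.486 m
Required I = P_cr·L_e²/(π²E) = 7.020×10^4 × 3.486² / (π² × 1.12×10^11) = 7.717×10^-7 m⁴
I_req = 7.717×10^5 mm⁴
Solid circle: I = πd⁴/64  ⇒  d = (64I/π)^(1/4) = (64×7.717×10^5/π)^(1/4) = 63.0 mm

d ≈ 63.0 mm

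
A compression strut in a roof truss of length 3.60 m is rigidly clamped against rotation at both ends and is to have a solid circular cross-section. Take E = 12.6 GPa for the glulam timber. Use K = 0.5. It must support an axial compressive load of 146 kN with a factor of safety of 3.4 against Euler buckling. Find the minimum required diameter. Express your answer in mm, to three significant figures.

d ≈ 127 mm

Required P_cr = n·P = 3.4 × 146 = 496.4 kN
L_e = K·L = 0.5 × 3.60 = 1.800 m
Required I = P_cr·L_e²/(π²E) = 4.964×10^5 × 1.800² / (π² × 1.26×10^10) = 1.293×10^-5 m⁴
I_req = 1.293×10^7 mm⁴
Solid circle: I = πd⁴/64  ⇒  d = (64I/π)^(1/4) = (64×1.293×10^7/π)^(1/4) = 127 mm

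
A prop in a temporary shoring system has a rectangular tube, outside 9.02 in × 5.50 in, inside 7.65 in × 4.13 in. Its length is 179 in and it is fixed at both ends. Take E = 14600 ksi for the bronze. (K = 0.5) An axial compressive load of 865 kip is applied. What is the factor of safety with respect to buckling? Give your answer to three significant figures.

Weak-axis I_min = (h_o·b_o³ − h_i·b_i³)/12 with b_o = 5.50, b_i = 4.130 in (shorter outer/inner sides).
I_min = (9.02×5.50³ − 7.650×4.130³)/12 = 80.15 in⁴
Effective length L_e = K·L = 0.5 × 179 = 89.50 in
P_cr = π²EI / L_e² = π² × 14600×10³ × 80.15 / 89.50² = 1.442×10^6 lb
Factor of safety n = P_cr / P = 1441.8 / 865 = 1.67

n ≈ 1.67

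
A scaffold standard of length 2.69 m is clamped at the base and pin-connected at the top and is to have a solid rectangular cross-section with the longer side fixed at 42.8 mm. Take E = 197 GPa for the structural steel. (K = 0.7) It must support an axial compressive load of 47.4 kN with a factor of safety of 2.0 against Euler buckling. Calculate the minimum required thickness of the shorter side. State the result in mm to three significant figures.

Required P_cr = n·P = 2.0 × 47.4 = 94.80 kN
L_e = K·L = 0.7 × 2.69 = 1.883 m
Required I = P_cr·L_e²/(π²E) = 9.480×10^4 × 1.883² / (π² × 1.97×10^11) = 1.729×10^-7 m⁴
I_req = 1.729×10^5 mm⁴
Rectangle, weak axis: I_min = h·b³/12 with h = 42.8 mm fixed  ⇒  b = (12I/h)^(1/3) = 36.5 mm

b ≈ 36.5 mm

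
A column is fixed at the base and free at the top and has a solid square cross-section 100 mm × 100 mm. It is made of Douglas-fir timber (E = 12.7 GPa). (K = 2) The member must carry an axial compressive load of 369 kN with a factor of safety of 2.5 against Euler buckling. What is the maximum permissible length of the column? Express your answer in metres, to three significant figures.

I = a⁴/12 = 100⁴/12 = 8.333×10^6 mm⁴
I = 8.333×10^-6 m⁴
Required critical load P_cr = n·P = 2.5 × 369 = 922.5 kN = 9.225×10^5 N
From P_cr = π²EI/(K·L)²:  L = (1/K)·√(π²EI/P_cr) = (1/2)·√(π²×1.27×10^10×8.333×10^-6/9.225×10^5)
L = 0.532 m

L_max ≈ 0.532 m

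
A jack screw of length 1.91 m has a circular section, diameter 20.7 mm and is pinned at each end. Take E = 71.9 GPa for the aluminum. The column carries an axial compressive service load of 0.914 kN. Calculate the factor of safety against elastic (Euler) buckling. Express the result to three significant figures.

I = πd⁴/64 = π×20.7⁴/64 = 9.013×10^3 mm⁴
I = 9.013×10^3 mm⁴ = 9.013×10^-9 m⁴
Effective length L_e = K·L = 1 × 1.91 = 1.910 m
P_cr = π²EI / L_e² = π² × 71.9×10⁹ × 9.013×10^-9 / 1.910² = 1.753×10^3 N
Factor of safety n = P_cr / P = 1.7531 / 0.914 = 1.92

n ≈ 1.92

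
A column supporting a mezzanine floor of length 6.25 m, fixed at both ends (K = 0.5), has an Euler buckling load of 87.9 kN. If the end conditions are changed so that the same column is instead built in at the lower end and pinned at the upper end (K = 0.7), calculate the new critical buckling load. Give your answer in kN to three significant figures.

P_cr ≈ 44.8 kN

P_cr ∝ 1/K², so P_cr,new = P_cr,old × (K_old/K_new)² = 87.9 × (0.5/0.7)²
= 87.9 × 0.5102 = 44.8 kN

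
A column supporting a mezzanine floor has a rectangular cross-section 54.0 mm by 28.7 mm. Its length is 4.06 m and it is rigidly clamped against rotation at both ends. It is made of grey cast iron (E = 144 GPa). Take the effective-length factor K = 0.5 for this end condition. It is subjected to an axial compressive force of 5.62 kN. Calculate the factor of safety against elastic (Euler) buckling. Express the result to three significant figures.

n ≈ 6.53

Buckling occurs about the weak axis: I_min = h·b³/12 with b = 28.7 mm (the shorter side).
I_min = 54.0×28.7³/12 = 1.064×10^5 mm⁴
I = 1.064×10^5 mm⁴ = 1.064×10^-7 m⁴
Effective length L_e = K·L = 0.5 × 4.06 = 2.030 m
P_cr = π²EI / L_e² = π² × 144×10⁹ × 1.064×10^-7 / 2.030² = 3.669×10^4 N
Factor of safety n = P_cr / P = 36.688 / 5.62 = 6.53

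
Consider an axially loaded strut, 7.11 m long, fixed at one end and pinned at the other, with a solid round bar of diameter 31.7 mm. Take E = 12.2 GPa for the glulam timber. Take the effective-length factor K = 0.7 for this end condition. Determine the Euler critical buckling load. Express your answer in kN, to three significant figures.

I = πd⁴/64 = π×31.7⁴/64 = 4.957×10^4 mm⁴
I = 4.957×10^4 mm⁴ = 4.957×10^-8 m⁴
Effective length L_e = K·L = 0.7 × 7.11 = 4.977 m
P_cr = π²EI / L_e² = π² × 12.2×10⁹ × 4.957×10^-8 / 4.977² = 241.0 N

P_cr ≈ 0.241 kN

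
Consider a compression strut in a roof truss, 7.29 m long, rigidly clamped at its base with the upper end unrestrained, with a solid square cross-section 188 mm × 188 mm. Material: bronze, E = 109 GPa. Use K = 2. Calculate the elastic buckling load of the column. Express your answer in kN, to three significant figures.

P_cr ≈ 527 kN

I = a⁴/12 = 188⁴/12 = 1.041×10^8 mm⁴
I = 1.041×10^8 mm⁴ = 1.041×10^-4 m⁴
Effective length L_e = K·L = 2 × 7.29 = 14.58 m
P_cr = π²EI / L_e² = π² × 109×10⁹ × 1.041×10^-4 / 14.58² = 5.268×10^5 N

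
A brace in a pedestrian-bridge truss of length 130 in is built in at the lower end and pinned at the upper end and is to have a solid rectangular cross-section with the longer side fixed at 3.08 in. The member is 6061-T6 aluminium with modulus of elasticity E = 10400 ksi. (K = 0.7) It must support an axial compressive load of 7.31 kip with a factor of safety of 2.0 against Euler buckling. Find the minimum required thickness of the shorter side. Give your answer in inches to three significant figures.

Required P_cr = n·P = 2.0 × 7.31 = 14.62 kip
L_e = K·L = 0.7 × 130 = 91.00 in
Required I = P_cr·L_e²/(π²E) = 1.462×10^4 × 91.00² / (π² × 1.04×10^7) = 1.179 in⁴
Rectangle, weak axis: I_min = h·b³/12 with h = 3.08 in fixed  ⇒  b = (12I/h)^(1/3) = 1.66 in

b ≈ 1.66 in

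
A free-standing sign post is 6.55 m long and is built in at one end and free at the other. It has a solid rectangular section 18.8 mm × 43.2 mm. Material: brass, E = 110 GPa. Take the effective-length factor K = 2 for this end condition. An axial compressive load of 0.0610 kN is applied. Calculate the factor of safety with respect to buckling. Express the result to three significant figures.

Buckling occurs about the weak axis: I_min = h·b³/12 with b = 18.8 mm (the shorter side).
I_min = 43.2×18.8³/12 = 2.392×10^4 mm⁴
I = 2.392×10^4 mm⁴ = 2.392×10^-8 m⁴
Effective length L_e = K·L = 2 × 6.55 = 13.10 m
P_cr = π²EI / L_e² = π² × 110×10⁹ × 2.392×10^-8 / 13.10² = 151.3 N
Factor of safety n = P_cr / P = 0.15133 / 0.0610 = 2.48

n ≈ 2.48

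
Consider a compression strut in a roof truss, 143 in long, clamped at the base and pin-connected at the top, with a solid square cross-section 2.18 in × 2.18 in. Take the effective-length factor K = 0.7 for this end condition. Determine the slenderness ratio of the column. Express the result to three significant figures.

For a square r = a/√12 = 2.18/√12 = 0.6293 in
L_e = K·L = 0.7 × 143 = 100.1 in
λ = L_e / r_min = 100.10 / 0.6293 = 159

λ ≈ 159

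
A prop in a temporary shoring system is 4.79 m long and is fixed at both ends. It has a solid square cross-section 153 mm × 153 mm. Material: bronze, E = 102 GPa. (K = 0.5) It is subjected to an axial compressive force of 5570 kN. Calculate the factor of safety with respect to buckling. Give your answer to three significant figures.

n ≈ 1.44

I = a⁴/12 = 153⁴/12 = 4.567×10^7 mm⁴
I = 4.567×10^7 mm⁴ = 4.567×10^-5 m⁴
Effective length L_e = K·L = 0.5 × 4.79 = 2.395 m
P_cr = π²EI / L_e² = π² × 102×10⁹ × 4.567×10^-5 / 2.395² = 8.014×10^6 N
Factor of safety n = P_cr / P = 8014.4 / 5570 = 1.44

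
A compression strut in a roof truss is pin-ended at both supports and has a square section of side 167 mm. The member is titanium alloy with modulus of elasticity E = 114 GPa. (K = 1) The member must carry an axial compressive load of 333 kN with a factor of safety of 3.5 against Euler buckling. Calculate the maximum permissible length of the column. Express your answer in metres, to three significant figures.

I = a⁴/12 = 167⁴/12 = 6.482×10^7 mm⁴
I = 6.482×10^-5 m⁴
Required critical load P_cr = n·P = 3.5 × 333 = 1166 kN = 1.165×10^6 N
From P_cr = π²EI/(K·L)²:  L = (1/K)·√(π²EI/P_cr) = (1/1)·√(π²×1.14×10^11×6.482×10^-5/1.165×10^6)
L = 7.91 m

L_max ≈ 7.91 m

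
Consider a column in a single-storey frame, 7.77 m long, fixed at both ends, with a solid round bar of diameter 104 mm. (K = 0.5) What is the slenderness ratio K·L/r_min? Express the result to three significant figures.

For a solid circle r = d/4 = 104/4 = 26.00 mm
L_e = K·L = 0.5 × 7.77 m = 3.885 m = 3885.0 mm
λ = L_e / r_min = 3885.0 / 26.00 = 149

λ ≈ 149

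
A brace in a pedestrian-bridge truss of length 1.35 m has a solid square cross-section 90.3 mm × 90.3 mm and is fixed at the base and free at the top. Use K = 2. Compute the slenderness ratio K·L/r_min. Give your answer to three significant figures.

λ ≈ 104

I = a⁴/12 = 90.3⁴/12 = 5.541×10^6 mm⁴
A = 8.154×10^3 mm²;  r_min = √(I/A) = √(5.541×10^6/8.154×10^3) = 26.07 mm
L_e = K·L = 2 × 1.35 m = 2.700 m = 2700.0 mm
λ = L_e / r_min = 2700.0 / 26.07 = 104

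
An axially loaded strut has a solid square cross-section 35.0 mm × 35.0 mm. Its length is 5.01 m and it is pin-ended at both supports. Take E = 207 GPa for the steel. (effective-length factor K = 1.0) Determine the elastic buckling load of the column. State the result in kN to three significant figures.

I = a⁴/12 = 35.0⁴/12 = 1.251×10^5 mm⁴
I = 1.251×10^5 mm⁴ = 1.251×10^-7 m⁴
Effective length L_e = K·L = 1 × 5.01 = 5.010 m
P_cr = π²EI / L_e² = π² × 207×10⁹ × 1.251×10^-7 / 5.010² = 1.018×10^4 N

P_cr ≈ 10.2 kN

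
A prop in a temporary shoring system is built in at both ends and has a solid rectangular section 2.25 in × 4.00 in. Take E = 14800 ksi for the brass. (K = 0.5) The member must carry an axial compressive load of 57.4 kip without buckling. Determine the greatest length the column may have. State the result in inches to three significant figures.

Buckling occurs about the weak axis: I_min = h·b³/12 with b = 2.25 in (the shorter side).
I_min = 4.00×2.25³/12 = 3.797 in⁴
At the buckling limit P_cr = P = 5.740×10^4 lb
From P_cr = π²EI/(K·L)²:  L = (1/K)·√(π²EI/P_cr) = (1/0.5)·√(π²×1.48×10^7×3.797/5.740×10^4)
L = 197 in

L_max ≈ 197 in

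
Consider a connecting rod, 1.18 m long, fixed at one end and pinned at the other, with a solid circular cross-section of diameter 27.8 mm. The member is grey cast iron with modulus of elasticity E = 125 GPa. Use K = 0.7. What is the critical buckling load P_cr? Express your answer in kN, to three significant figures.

I = πd⁴/64 = π×27.8⁴/64 = 2.932×10^4 mm⁴
I = 2.932×10^4 mm⁴ = 2.932×10^-8 m⁴
Effective length L_e = K·L = 0.7 × 1.18 = 0.8260 m
P_cr = π²EI / L_e² = π² × 125×10⁹ × 2.932×10^-8 / 0.8260² = 5.301×10^4 N

P_cr ≈ 53.0 kN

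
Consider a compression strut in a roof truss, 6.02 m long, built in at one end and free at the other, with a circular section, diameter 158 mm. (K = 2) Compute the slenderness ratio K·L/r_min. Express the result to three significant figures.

λ ≈ 305

I = πd⁴/64 = π×158⁴/64 = 3.059×10^7 mm⁴
A = 1.961×10^4 mm²;  r_min = √(I/A) = √(3.059×10^7/1.961×10^4) = 39.50 mm
L_e = K·L = 2 × 6.02 m = 12.04 m = 12040 mm
λ = L_e / r_min = 12040 / 39.50 = 305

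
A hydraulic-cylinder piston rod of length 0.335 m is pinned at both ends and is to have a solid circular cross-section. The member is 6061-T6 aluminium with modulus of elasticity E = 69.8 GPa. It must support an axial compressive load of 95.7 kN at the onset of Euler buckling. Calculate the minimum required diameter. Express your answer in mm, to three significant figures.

d ≈ 23.7 mm

L_e = K·L = 1 × 0.335 = 0.3350 m
Required I = P_cr·L_e²/(π²E) = 9.570×10^4 × 0.3350² / (π² × 6.98×10^10) = 1.559×10^-8 m⁴
I_req = 1.559×10^4 mm⁴
Solid circle: I = πd⁴/64  ⇒  d = (64I/π)^(1/4) = (64×1.559×10^4/π)^(1/4) = 23.7 mm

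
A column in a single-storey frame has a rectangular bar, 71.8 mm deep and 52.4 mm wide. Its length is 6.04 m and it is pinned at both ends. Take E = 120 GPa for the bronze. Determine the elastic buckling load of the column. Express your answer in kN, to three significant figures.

Buckling occurs about the weak axis: I_min = h·b³/12 with b = 52.4 mm (the shorter side).
I_min = 71.8×52.4³/12 = 8.609×10^5 mm⁴
I = 8.609×10^5 mm⁴ = 8.609×10^-7 m⁴
Effective length L_e = K·L = 1 × 6.04 = 6.040 m
P_cr = π²EI / L_e² = π² × 120×10⁹ × 8.609×10^-7 / 6.040² = 2.795×10^4 N

P_cr ≈ 27.9 kN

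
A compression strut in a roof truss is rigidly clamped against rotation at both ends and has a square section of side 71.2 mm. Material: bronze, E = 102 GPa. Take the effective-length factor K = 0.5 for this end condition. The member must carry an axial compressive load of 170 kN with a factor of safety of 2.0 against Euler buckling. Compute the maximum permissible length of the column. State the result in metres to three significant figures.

I = a⁴/12 = 71.2⁴/12 = 2.142×10^6 mm⁴
I = 2.142×10^-6 m⁴
Required critical load P_cr = n·P = 2.0 × 170 = 340.0 kN = 3.400×10^5 N
From P_cr = π²EI/(K·L)²:  L = (1/K)·√(π²EI/P_cr) = (1/0.5)·√(π²×1.02×10^11×2.142×10^-6/3.400×10^5)
L = 5.04 m

L_max ≈ 5.04 m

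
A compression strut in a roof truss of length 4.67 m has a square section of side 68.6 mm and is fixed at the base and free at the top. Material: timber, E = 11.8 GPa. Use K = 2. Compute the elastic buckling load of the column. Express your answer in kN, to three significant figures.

P_cr ≈ 2.46 kN

I = a⁴/12 = 68.6⁴/12 = 1.846×10^6 mm⁴
I = 1.846×10^6 mm⁴ = 1.846×10^-6 m⁴
Effective length L_e = K·L = 2 × 4.67 = 9.340 m
P_cr = π²EI / L_e² = π² × 11.8×10⁹ × 1.846×10^-6 / 9.340² = 2.464×10^3 N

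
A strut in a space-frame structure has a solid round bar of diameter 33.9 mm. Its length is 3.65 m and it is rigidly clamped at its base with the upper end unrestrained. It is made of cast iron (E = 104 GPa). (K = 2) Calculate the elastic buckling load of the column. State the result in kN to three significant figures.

P_cr ≈ 1.25 kN

I = πd⁴/64 = π×33.9⁴/64 = 6.483×10^4 mm⁴
I = 6.483×10^4 mm⁴ = 6.483×10^-8 m⁴
Effective length L_e = K·L = 2 × 3.65 = 7.300 m
P_cr = π²EI / L_e² = π² × 104×10⁹ × 6.483×10^-8 / 7.300² = 1.249×10^3 N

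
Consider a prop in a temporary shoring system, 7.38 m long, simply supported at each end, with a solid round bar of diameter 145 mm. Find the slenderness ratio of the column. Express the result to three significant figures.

λ ≈ 204

I = πd⁴/64 = π×145⁴/64 = 2.170×10^7 mm⁴
A = 1.651×10^4 mm²;  r_min = √(I/A) = √(2.170×10^7/1.651×10^4) = 36.25 mm
L_e = K·L = 1 × 7.38 m = 7.380 m = 7380.0 mm
λ = L_e / r_min = 7380.0 / 36.25 = 204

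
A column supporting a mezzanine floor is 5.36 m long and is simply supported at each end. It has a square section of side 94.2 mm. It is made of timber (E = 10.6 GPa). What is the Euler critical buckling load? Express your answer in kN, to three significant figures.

I = a⁴/12 = 94.2⁴/12 = 6.562×10^6 mm⁴
I = 6.562×10^6 mm⁴ = 6.562×10^-6 m⁴
Effective length L_e = K·L = 1 × 5.36 = 5.360 m
P_cr = π²EI / L_e² = π² × 10.6×10⁹ × 6.562×10^-6 / 5.360² = 2.389×10^4 N

P_cr ≈ 23.9 kN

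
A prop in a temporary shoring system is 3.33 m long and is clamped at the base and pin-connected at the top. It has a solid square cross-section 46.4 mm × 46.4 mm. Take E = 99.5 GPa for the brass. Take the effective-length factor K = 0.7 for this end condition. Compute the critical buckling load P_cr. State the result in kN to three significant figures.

I = a⁴/12 = 46.4⁴/12 = 3.863×10^5 mm⁴
I = 3.863×10^5 mm⁴ = 3.863×10^-7 m⁴
Effective length L_e = K·L = 0.7 × 3.33 = 2.331 m
P_cr = π²EI / L_e² = π² × 99.5×10⁹ × 3.863×10^-7 / 2.331² = 6.981×10^4 N

P_cr ≈ 69.8 kN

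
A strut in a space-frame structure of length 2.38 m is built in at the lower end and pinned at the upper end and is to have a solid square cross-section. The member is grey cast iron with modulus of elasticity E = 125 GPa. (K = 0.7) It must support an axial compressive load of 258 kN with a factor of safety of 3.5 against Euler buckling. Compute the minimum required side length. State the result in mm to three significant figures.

Required P_cr = n·P = 3.5 × 258 = 903.0 kN
L_e = K·L = 0.7 × 2.38 = 1.666 m
Required I = P_cr·L_e²/(π²E) = 9.030×10^5 × 1.666² / (π² × 1.25×10^11) = 2.032×10^-6 m⁴
I_req = 2.032×10^6 mm⁴
Solid square: I = a⁴/12  ⇒  a = (12I)^(1/4) = (12×2.032×10^6)^(1/4) = 70.3 mm

a ≈ 70.3 mm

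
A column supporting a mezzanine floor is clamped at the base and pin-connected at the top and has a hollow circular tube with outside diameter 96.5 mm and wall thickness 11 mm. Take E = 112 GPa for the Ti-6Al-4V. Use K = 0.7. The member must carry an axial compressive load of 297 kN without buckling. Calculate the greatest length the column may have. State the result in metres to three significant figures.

L_max ≈ 4.57 m

Inner diameter d_i = 96.5 − 2×11 = 74.50 mm
I = π(d_o⁴ − d_i⁴)/64 = π(96.5⁴ − 74.50⁴)/64 = 2.745×10^6 mm⁴
I = 2.745×10^-6 m⁴
At the buckling limit P_cr = P = 2.970×10^5 N
From P_cr = π²EI/(K·L)²:  L = (1/K)·√(π²EI/P_cr) = (1/0.7)·√(π²×1.12×10^11×2.745×10^-6/2.970×10^5)
L = 4.57 m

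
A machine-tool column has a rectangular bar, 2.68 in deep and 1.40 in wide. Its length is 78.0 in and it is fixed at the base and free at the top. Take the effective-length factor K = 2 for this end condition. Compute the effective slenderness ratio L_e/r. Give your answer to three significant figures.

λ ≈ 386

For a rectangle r_min = b/√12 = 1.40/√12 = 0.4041 in
L_e = K·L = 2 × 78.0 = 156.0 in
λ = L_e / r_min = 156.00 / 0.4041 = 386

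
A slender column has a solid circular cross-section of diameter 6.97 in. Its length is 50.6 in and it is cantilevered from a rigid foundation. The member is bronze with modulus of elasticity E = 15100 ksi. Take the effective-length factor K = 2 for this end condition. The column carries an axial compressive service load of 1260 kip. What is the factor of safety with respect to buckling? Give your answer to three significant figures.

n ≈ 1.34

I = πd⁴/64 = π×6.97⁴/64 = 115.9 in⁴
Effective length L_e = K·L = 2 × 50.6 = 101.2 in
P_cr = π²EI / L_e² = π² × 15100×10³ × 115.9 / 101.2² = 1.686×10^6 lb
Factor of safety n = P_cr / P = 1685.8 / 1260 = 1.34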